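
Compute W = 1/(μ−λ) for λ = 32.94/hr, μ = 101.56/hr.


W = 1/(μ−λ) = 1/(101.56 − 32.94) = 1/68.62 = 0.01457 hr

Final: 0.01457 hr


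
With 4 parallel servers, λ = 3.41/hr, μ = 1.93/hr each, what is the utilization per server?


ρ = λ/(cμ) = 3.41/(4·1.93) = 3.41/7.72 = 0.4417

Final: 0.4417


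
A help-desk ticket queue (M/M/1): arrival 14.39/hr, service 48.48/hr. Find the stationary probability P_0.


ρ = 14.39/48.48 = 0.2968
P_n = (1−ρ)·ρ^n = (1 − 0.2968)·0.2968^0 = 0.7032·1.000000 = 0.703177

Final: 0.703177


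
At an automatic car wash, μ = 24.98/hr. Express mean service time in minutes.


Mean service time = 1/μ = 1/24.98 hour = 0.04003 hour
In minutes: 0.04003 × 60 = 2.4019 min

Final: 2.4019 min


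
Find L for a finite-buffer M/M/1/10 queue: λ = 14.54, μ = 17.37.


ρ = 14.54/17.37 = 0.8371
L = ρ[1 − (K+1)ρ^K + Kρ^(K+1)] / [(1−ρ)(1−ρ^(K+1))]
Numerator: 0.8371·(1 − 11·0.168906 + 10·0.141387) = 0.465333
Denominator: (0.1629)·(0.858613) = 0.139889
L = 0.465333/0.139889 = 3.3264

Final: 3.3264


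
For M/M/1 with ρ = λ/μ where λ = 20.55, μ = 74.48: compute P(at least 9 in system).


ρ = 20.55/74.48 = 0.2759
P(N ≥ n) = ρ^n = 0.2759^9 = 0.000009267

Final: 0.000009267


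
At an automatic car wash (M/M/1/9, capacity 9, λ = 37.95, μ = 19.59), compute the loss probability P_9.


ρ = λ/μ = 37.95/19.59 = 1.9372
P_K = (1−ρ)ρ^K/(1−ρ^(K+1)) = (-0.9372·384.234271)/(1 − 744.343572)
= -360.109301/-743.343572 = 0.484445

Final: 0.484445


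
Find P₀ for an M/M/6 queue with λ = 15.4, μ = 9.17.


a = λ/μ = 15.4/9.17 = 1.6794; ρ = a/c = 0.2799
Σ_{k=0}^{5} a^k/k! (terms k=0..5) = 1.00000 + 1.67939 + 1.41017 + 0.78941 + 0.33143 + 0.11132 = 5.32173
Tail: a^6/(6!(1−ρ)) = 22.43408/(720·0.7201) = 0.04327
P₀ = 1/(5.32173 + 0.04327) = 1/5.36500 = 0.186393

Final: 0.186393


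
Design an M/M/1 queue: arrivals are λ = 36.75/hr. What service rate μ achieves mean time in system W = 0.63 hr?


W = 1/(μ−λ) ⇒ μ − λ = 1/W = 1/0.63 = 1.5873
μ = λ + 1/W = 36.75 + 1.5873 = 38.3373 per hr

Final: 38.3373 /hr


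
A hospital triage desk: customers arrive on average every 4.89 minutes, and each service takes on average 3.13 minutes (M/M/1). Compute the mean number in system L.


λ = 60/4.89 = 12.2699 /hr
μ = 60/3.13 = 19.1693 /hr
ρ = λ/μ = 12.2699/19.1693 = 0.6401
L = ρ/(1−ρ) = 0.6401/0.3599 = 1.7784

Final: 1.7784


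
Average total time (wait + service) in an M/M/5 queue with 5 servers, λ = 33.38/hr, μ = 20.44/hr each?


a = 1.6331; ρ = 0.3266; P₀ = 0.194836
Lq = P₀·a^c·ρ/(c!(1−ρ)²) = 0.01358
Wq = Lq/λ = 0.01358/33.38 = 0.0004069 hr
W = Wq + 1/μ = 0.0004069 + 0.04892 = 0.04933 hr

Final: 0.04933 hr


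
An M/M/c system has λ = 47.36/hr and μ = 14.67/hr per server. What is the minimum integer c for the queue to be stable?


Stability requires cμ > λ ⇔ c > λ/μ.
λ/μ = 47.36/14.67 = 3.2284
Minimum integer c = ⌊3.2284⌋ + 1 = 4
Check: 4·14.67 = 58.68 > 47.36, while 3·14.67 = 44.01 ≤ 47.36

Final: 4 servers


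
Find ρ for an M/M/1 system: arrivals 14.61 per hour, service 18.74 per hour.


ρ = λ/μ = 14.61/18.74 = 0.7796

Final: 0.7796


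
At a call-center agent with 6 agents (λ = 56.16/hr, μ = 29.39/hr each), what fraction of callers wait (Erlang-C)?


a = λ/μ = 1.9109; ρ = a/6 = 0.3185
P₀ = 0.147788 (from M/M/c formula)
C(c,a) = [a^c/(c!(1−ρ))]·P₀ = [48.68163/(720·0.6815)]·0.147788
= 0.09921·0.147788 = 0.014662

Final: 0.014662


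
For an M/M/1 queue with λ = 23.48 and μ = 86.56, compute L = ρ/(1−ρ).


ρ = λ/μ = 23.48/86.56 = 0.2713
L = ρ/(1−ρ) = 0.2713/(1 − 0.2713) = 0.2713/0.7287 = 0.3722

Final: 0.3722


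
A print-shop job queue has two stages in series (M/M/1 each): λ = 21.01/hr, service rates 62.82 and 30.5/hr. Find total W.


Each node sees arrival rate λ = 21.01/hr (tandem ⇒ throughput preserved).
W₁ = 1/(μ₁−λ) = 1/(62.82−21.01) = 0.02392 hr
W₂ = 1/(μ₂−λ) = 1/(30.5−21.01) = 0.10537 hr
W_total = W₁ + W₂ = 0.02392 + 0.10537 = 0.12929 hr

Final: 0.12929 hr


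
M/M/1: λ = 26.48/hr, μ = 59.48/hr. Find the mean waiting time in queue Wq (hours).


ρ = 26.48/59.48 = 0.4452
Wq = ρ/(μ−λ) = 0.4452/(59.48 − 26.48) = 0.4452/33.00 = 0.01349 hr

Final: 0.01349 hr


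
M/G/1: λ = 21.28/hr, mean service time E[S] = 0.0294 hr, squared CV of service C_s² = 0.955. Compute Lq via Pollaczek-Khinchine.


ρ = λ·E[S] = 21.28·0.0294 = 0.6256
Lq = ρ²(1+C_s²)/(2(1−ρ)) = 0.3914·(1+0.955)/(2·0.3744)
= 0.3914·1.9550/0.7487 = 1.02201

Final: 1.02201


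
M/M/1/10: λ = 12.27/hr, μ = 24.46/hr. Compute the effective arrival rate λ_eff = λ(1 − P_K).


ρ = 0.5016; P_K = (1−ρ)ρ^10/(1−ρ^11) = 0.0005031
λ_eff = λ(1 − P_K) = 12.27·(1 − 0.0005031) = 12.27·0.999497 = 12.2638 /hr

Final: 12.2638 /hr


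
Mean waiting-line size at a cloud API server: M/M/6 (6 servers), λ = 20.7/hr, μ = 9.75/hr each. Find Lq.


a = λ/μ = 2.1231; ρ = a/6 = 0.3538
P₀ = 0.119409
Lq = P₀·a^c·ρ / (c!·(1−ρ)²) = 0.119409·91.57868·0.3538/(720·0.41751)
= 0.01287

Final: 0.01287


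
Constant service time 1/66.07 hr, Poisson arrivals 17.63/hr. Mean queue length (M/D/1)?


ρ = 17.63/66.07 = 0.2668
M/D/1: Lq = ρ²/(2(1−ρ)) = 0.07120/(2·0.7332) = 0.04856

Final: 0.04856


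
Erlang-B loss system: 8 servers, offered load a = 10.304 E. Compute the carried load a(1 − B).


B(8,10.304) = 0.352325 (Erlang-B)
Carried load = a(1 − B) = 10.304·(1 − 0.352325) = 10.304·0.647675 = 6.6736 E

Final: 6.6736 Erlangs


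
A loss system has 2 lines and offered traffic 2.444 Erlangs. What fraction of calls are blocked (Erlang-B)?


B(c,a) = (a^c/c!) / Σ_{k=0}^{c} a^k/k!
a^2/2! = 2.986568
Σ terms (k=0..2): 1.00000 + 2.44400 + 2.98657 = 6.430568
B = 2.986568/6.430568 = 0.464433

Final: 0.464433


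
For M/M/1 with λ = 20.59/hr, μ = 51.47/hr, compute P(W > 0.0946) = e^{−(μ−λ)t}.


W ~ Exponential(μ−λ) for M/M/1.
μ − λ = 51.47 − 20.59 = 30.8800
P(W > t) = e^{−(μ−λ)t} = e^{−2.9212} = 0.053866

Final: 0.053866


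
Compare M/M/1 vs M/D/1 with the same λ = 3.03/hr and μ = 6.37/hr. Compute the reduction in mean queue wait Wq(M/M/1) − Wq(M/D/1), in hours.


ρ = 3.03/6.37 = 0.4757
Wq(M/M/1) = ρ/(μ−λ) = 0.4757/3.34 = 0.14242 hr
Wq(M/D/1) = ρ/(2(μ−λ)) = 0.07121 hr
Savings = 0.14242 − 0.07121 = 0.07121 hr

Final: 0.07121 hr


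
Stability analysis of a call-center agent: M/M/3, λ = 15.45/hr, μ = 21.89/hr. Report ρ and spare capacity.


Total capacity cμ = 3·21.89 = 65.67/hr
ρ = λ/(cμ) = 15.45/65.67 = 0.2353
Stable ⇔ ρ < 1: YES
Spare capacity = cμ − λ = 65.67 − 15.45 = 50.22/hr

Final: ρ = 0.2353; stable; margin = 50.22/hr


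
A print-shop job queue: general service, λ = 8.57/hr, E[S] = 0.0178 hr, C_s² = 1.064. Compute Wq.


ρ = λ·E[S] = 8.57·0.0178 = 0.1525
E[S²] = E[S]²(1+C_s²) = 0.0178²·(1+1.064) = 0.0006540
Wq = λ·E[S²]/(2(1−ρ)) = 8.57·0.0006540/(2·0.8475) = 0.003307 hr

Final: 0.003307 hr


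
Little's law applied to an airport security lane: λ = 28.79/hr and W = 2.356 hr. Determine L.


L = λW = 28.79·2.356 = 67.8292

Final: 67.8292


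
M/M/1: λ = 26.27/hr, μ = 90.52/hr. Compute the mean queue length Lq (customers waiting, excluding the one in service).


ρ = 26.27/90.52 = 0.2902
Lq = ρ²/(1−ρ) = 0.08422/0.7098 = 0.1187

Final: 0.1187


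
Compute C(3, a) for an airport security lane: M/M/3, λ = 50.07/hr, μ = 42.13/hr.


a = λ/μ = 1.1885; ρ = a/3 = 0.3962
P₀ = 0.297796 (from M/M/c formula)
C(c,a) = [a^c/(c!(1−ρ))]·P₀ = [1.67864/(6·0.6038)]·0.297796
= 0.46332·0.297796 = 0.137975

Final: 0.137975


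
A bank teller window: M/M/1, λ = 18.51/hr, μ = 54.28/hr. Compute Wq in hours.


ρ = 18.51/54.28 = 0.3410
Wq = ρ/(μ−λ) = 0.3410/(54.28 − 18.51) = 0.3410/35.77 = 0.009533 hr

Final: 0.009533 hr


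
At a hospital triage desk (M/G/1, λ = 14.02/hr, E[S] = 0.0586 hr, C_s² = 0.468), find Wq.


ρ = λ·E[S] = 14.02·0.0586 = 0.8216
E[S²] = E[S]²(1+C_s²) = 0.0586²·(1+0.468) = 0.005041
Wq = λ·E[S²]/(2(1−ρ)) = 14.02·0.005041/(2·0.1784) = 0.19805 hr

Final: 0.19805 hr


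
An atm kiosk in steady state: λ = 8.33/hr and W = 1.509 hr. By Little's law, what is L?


L = λW = 8.33·1.509 = 12.5700

Final: 12.5700


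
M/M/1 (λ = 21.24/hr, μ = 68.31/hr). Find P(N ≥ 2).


ρ = 21.24/68.31 = 0.3109
P(N ≥ n) = ρ^n = 0.3109^2 = 0.096681

Final: 0.096681


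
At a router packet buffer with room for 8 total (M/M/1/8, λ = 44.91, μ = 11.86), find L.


ρ = 44.91/11.86 = 3.7867
L = ρ[1 − (K+1)ρ^K + Kρ^(K+1)] / [(1−ρ)(1−ρ^(K+1))]
Numerator: 3.7867·(1 − 9·42273.375592 + 8·160075.657491) = 3408562.517093
Denominator: (-2.7867)·(-160074.657491) = 446076.511810
L = 3408562.517093/446076.511810 = 7.6412

Final: 7.6412


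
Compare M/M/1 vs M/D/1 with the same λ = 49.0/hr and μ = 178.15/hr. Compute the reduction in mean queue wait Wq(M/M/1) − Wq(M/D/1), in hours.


ρ = 49.0/178.15 = 0.2750
Wq(M/M/1) = ρ/(μ−λ) = 0.2750/129.15 = 0.002130 hr
Wq(M/D/1) = ρ/(2(μ−λ)) = 0.001065 hr
Savings = 0.002130 − 0.001065 = 0.001065 hr

Final: 0.001065 hr


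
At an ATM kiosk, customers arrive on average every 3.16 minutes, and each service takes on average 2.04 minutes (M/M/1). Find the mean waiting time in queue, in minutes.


λ = 60/3.16 = 18.9873 /hr
μ = 60/2.04 = 29.4118 /hr
ρ = λ/μ = 18.9873/29.4118 = 0.6456
Wq = ρ/(μ−λ) = 0.6456/(29.4118−18.9873) = 0.06193 hr
In minutes: 0.06193·60 = 3.716 min

Final: 3.716 min


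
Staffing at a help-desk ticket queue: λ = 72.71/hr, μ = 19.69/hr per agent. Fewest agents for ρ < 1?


Stability requires cμ > λ ⇔ c > λ/μ.
λ/μ = 72.71/19.69 = 3.6927
Minimum integer c = ⌊3.6927⌋ + 1 = 4
Check: 4·19.69 = 78.76 > 72.71, while 3·19.69 = 59.07 ≤ 72.71

Final: 4 servers


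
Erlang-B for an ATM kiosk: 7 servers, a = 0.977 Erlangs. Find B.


B(c,a) = (a^c/c!) / Σ_{k=0}^{c} a^k/k!
a^7/7! = 0.0001686
Σ terms (k=0..7): 1.00000 + 0.97700 + 0.47726 + 0.15543 + 0.03796 + 0.007418 + 0.001208 + 0.0001686 = 2.656452
B = 0.0001686/2.656452 = 0.00006346

Final: 0.00006346


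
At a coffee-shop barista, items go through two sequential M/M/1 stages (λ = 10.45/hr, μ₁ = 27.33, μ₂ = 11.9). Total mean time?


Each node sees arrival rate λ = 10.45/hr (tandem ⇒ throughput preserved).
W₁ = 1/(μ₁−λ) = 1/(27.33−10.45) = 0.05924 hr
W₂ = 1/(μ₂−λ) = 1/(11.9−10.45) = 0.68966 hr
W_total = W₁ + W₂ = 0.05924 + 0.68966 = 0.74890 hr

Final: 0.74890 hr


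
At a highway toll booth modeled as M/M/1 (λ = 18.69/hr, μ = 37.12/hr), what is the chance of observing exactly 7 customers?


ρ = 18.69/37.12 = 0.5035
P_n = (1−ρ)·ρ^n = (1 − 0.5035)·0.5035^7 = 0.4965·0.008204 = 0.004073

Final: 0.004073


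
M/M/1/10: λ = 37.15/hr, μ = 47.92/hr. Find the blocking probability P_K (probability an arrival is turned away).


ρ = λ/μ = 37.15/47.92 = 0.7753
P_K = (1−ρ)ρ^K/(1−ρ^(K+1)) = (0.2247·0.078419)/(1 − 0.060794)
= 0.017625/0.939206 = 0.018765

Final: 0.018765


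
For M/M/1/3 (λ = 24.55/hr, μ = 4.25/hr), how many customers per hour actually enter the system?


ρ = 5.7765; P_K = (1−ρ)ρ^3/(1−ρ^4) = 0.827627
λ_eff = λ(1 − P_K) = 24.55·(1 − 0.827627) = 24.55·0.172373 = 4.2318 /hr

Final: 4.2318 /hr


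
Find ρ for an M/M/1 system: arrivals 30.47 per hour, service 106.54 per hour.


ρ = λ/μ = 30.47/106.54 = 0.2860

Final: 0.2860


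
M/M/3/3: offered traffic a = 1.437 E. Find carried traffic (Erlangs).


B(3,1.437) = 0.124761 (Erlang-B)
Carried load = a(1 − B) = 1.437·(1 − 0.124761) = 1.437·0.875239 = 1.2577 E

Final: 1.2577 Erlangs


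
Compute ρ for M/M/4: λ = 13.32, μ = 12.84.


ρ = λ/(cμ) = 13.32/(4·12.84) = 13.32/51.36 = 0.2593

Final: 0.2593


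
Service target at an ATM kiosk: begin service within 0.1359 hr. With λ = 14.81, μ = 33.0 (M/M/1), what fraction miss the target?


ρ = 14.81/33.0 = 0.4488
P(Wq > t) = ρ·e^{−(μ−λ)t} = 0.4488·e^{−2.4720}
= 0.4488·0.084414 = 0.037884

Final: 0.037884


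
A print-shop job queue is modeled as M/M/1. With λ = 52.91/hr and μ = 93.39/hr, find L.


ρ = λ/μ = 52.91/93.39 = 0.5665
L = ρ/(1−ρ) = 0.5665/(1 − 0.5665) = 0.5665/0.4335 = 1.3071

Final: 1.3071


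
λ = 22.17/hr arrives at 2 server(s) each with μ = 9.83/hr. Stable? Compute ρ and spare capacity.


Total capacity cμ = 2·9.83 = 19.66/hr
ρ = λ/(cμ) = 22.17/19.66 = 1.1277
Stable ⇔ ρ < 1: NO
Spare capacity = cμ − λ = 19.66 − 22.17 = -2.51/hr

Final: ρ = 1.1277; unstable; margin = -2.51/hr


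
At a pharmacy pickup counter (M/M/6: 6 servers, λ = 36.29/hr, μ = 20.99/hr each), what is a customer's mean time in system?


a = 1.7289; ρ = 0.2882; P₀ = 0.177369
Lq = P₀·a^c·ρ/(c!(1−ρ)²) = 0.003741
Wq = Lq/λ = 0.003741/36.29 = 0.0001031 hr
W = Wq + 1/μ = 0.0001031 + 0.04764 = 0.04774 hr

Final: 0.04774 hr


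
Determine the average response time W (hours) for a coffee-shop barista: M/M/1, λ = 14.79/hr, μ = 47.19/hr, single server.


W = 1/(μ−λ) = 1/(47.19 − 14.79) = 1/32.40 = 0.03086 hr

Final: 0.03086 hr


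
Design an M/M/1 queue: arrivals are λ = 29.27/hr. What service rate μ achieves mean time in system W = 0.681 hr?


W = 1/(μ−λ) ⇒ μ − λ = 1/W = 1/0.681 = 1.4684
μ = λ + 1/W = 29.27 + 1.4684 = 30.7384 per hr

Final: 30.7384 /hr


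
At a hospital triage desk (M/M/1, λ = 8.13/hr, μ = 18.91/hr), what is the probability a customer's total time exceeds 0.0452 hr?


W ~ Exponential(μ−λ) for M/M/1.
μ − λ = 18.91 − 8.13 = 10.7800
P(W > t) = e^{−(μ−λ)t} = e^{−0.4873} = 0.614310

Final: 0.614310


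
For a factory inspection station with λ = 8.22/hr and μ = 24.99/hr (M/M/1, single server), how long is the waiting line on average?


ρ = 8.22/24.99 = 0.3289
Lq = ρ²/(1−ρ) = 0.1082/0.6711 = 0.1612

Final: 0.1612


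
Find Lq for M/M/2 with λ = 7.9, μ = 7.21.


a = λ/μ = 1.0957; ρ = a/2 = 0.5479
P₀ = 0.292115
Lq = P₀·a^c·ρ / (c!·(1−ρ)²) = 0.292115·1.20056·0.5479/(2·0.20444)
= 0.46990

Final: 0.46990


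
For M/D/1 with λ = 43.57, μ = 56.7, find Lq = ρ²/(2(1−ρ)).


ρ = 43.57/56.7 = 0.7684
M/D/1: Lq = ρ²/(2(1−ρ)) = 0.5905/(2·0.2316) = 1.27496

Final: 1.27496


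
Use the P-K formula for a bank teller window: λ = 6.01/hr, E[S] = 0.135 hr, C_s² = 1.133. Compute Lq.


ρ = λ·E[S] = 6.01·0.135 = 0.8114
Lq = ρ²(1+C_s²)/(2(1−ρ)) = 0.6583·(1+1.133)/(2·0.1886)
= 0.6583·2.1330/0.3773 = 3.72152

Final: 3.72152


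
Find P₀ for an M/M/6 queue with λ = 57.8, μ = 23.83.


a = λ/μ = 57.8/23.83 = 2.4255; ρ = a/c = 0.4043
Σ_{k=0}^{5} a^k/k! (terms k=0..5) = 1.00000 + 2.42551 + 2.94156 + 2.37826 + 1.44213 + 0.69958 = 10.88705
Tail: a^6/(6!(1−ρ)) = 203.62110/(720·0.5957) = 0.47471
P₀ = 1/(10.88705 + 0.47471) = 1/11.36176 = 0.088015

Final: 0.088015


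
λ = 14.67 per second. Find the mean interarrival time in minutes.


Mean interarrival time = 1/λ = 1/14.67 second = 0.06817 second
In minutes: 0.06817 × 0.0166667 = 0.001136 min

Final: 0.001136 min


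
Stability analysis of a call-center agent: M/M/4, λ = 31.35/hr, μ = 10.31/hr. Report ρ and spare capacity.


Total capacity cμ = 4·10.31 = 41.24/hr
ρ = λ/(cμ) = 31.35/41.24 = 0.7602
Stable ⇔ ρ < 1: YES
Spare capacity = cμ − λ = 41.24 − 31.35 = 9.89/hr

Final: ρ = 0.7602; stable; margin = 9.89/hr


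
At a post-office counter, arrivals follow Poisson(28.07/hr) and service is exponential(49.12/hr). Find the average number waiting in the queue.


ρ = 28.07/49.12 = 0.5715
Lq = ρ²/(1−ρ) = 0.3266/0.4285 = 0.7620

Final: 0.7620


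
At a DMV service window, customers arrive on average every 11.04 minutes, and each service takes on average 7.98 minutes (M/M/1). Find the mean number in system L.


λ = 60/11.04 = 5.4348 /hr
μ = 60/7.98 = 7.5188 /hr
ρ = λ/μ = 5.4348/7.5188 = 0.7228
L = ρ/(1−ρ) = 0.7228/0.2772 = 2.6078

Final: 2.6078


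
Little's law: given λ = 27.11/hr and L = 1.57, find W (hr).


W = L/λ = 1.57/27.11 = 0.05791 hr

Final: 0.05791 hr


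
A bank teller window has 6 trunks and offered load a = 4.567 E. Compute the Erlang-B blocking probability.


B(c,a) = (a^c/c!) / Σ_{k=0}^{c} a^k/k!
a^6/6! = 12.602409
Σ terms (k=0..6): 1.00000 + 4.56700 + 10.42874 + 15.87603 + 18.12645 + 16.55670 + 12.60241 = 79.157332
B = 12.602409/79.157332 = 0.159207

Final: 0.159207


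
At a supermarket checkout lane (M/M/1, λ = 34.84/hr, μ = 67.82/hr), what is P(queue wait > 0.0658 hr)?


ρ = 34.84/67.82 = 0.5137
P(Wq > t) = ρ·e^{−(μ−λ)t} = 0.5137·e^{−2.1701}
= 0.5137·0.114168 = 0.058650

Final: 0.058650


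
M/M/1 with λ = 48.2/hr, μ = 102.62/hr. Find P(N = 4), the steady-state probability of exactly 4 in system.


ρ = 48.2/102.62 = 0.4697
P_n = (1−ρ)·ρ^n = (1 − 0.4697)·0.4697^4 = 0.5303·0.048670 = 0.025810

Final: 0.025810


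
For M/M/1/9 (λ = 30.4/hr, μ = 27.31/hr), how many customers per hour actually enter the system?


ρ = 1.1131; P_K = (1−ρ)ρ^9/(1−ρ^10) = 0.154560
λ_eff = λ(1 − P_K) = 30.4·(1 − 0.154560) = 30.4·0.845440 = 25.7014 /hr

Final: 25.7014 /hr


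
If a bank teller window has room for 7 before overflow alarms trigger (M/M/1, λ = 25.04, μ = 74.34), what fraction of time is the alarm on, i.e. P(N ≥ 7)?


ρ = 25.04/74.34 = 0.3368
P(N ≥ n) = ρ^n = 0.3368^7 = 0.0004919

Final: 0.0004919


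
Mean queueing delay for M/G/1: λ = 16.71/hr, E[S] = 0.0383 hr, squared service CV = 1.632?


ρ = λ·E[S] = 16.71·0.0383 = 0.6400
E[S²] = E[S]²(1+C_s²) = 0.0383²·(1+1.632) = 0.003861
Wq = λ·E[S²]/(2(1−ρ)) = 16.71·0.003861/(2·0.3600) = 0.08960 hr

Final: 0.08960 hr


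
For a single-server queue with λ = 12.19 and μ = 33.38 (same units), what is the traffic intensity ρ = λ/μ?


ρ = λ/μ = 12.19/33.38 = 0.3652

Final: 0.3652


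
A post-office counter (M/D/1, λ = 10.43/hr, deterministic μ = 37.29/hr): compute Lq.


ρ = 10.43/37.29 = 0.2797
M/D/1: Lq = ρ²/(2(1−ρ)) = 0.07823/(2·0.7203) = 0.05431

Final: 0.05431


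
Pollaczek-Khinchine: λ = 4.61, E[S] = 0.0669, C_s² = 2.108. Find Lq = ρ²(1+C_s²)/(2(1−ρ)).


ρ = λ·E[S] = 4.61·0.0669 = 0.3084
Lq = ρ²(1+C_s²)/(2(1−ρ)) = 0.09512·(1+2.108)/(2·0.6916)
= 0.09512·3.1080/1.3832 = 0.21373

Final: 0.21373


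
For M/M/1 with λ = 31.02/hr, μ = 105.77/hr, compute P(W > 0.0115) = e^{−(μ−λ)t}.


W ~ Exponential(μ−λ) for M/M/1.
μ − λ = 105.77 − 31.02 = 74.7500
P(W > t) = e^{−(μ−λ)t} = e^{−0.8596} = 0.423321

Final: 0.423321


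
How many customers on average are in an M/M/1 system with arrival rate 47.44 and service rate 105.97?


ρ = λ/μ = 47.44/105.97 = 0.4477
L = ρ/(1−ρ) = 0.4477/(1 − 0.4477) = 0.4477/0.5523 = 0.8105

Final: 0.8105


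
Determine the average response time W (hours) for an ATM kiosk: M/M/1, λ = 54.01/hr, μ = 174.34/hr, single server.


W = 1/(μ−λ) = 1/(174.34 − 54.01) = 1/120.33 = 0.008310 hr

Final: 0.008310 hr


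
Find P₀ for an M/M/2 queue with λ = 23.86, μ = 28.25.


a = λ/μ = 23.86/28.25 = 0.8446; ρ = a/c = 0.4223
Σ_{k=0}^{1} a^k/k! (terms k=0..1) = 1.00000 + 0.84460 = 1.84460
Tail: a^2/(2!(1−ρ)) = 0.71335/(2·0.5777) = 0.61741
P₀ = 1/(1.84460 + 0.61741) = 1/2.46201 = 0.406172

Final: 0.406172


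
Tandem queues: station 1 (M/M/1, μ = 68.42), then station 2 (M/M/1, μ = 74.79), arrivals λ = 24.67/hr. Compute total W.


Each node sees arrival rate λ = 24.67/hr (tandem ⇒ throughput preserved).
W₁ = 1/(μ₁−λ) = 1/(68.42−24.67) = 0.02286 hr
W₂ = 1/(μ₂−λ) = 1/(74.79−24.67) = 0.01995 hr
W_total = W₁ + W₂ = 0.02286 + 0.01995 = 0.04281 hr

Final: 0.04281 hr


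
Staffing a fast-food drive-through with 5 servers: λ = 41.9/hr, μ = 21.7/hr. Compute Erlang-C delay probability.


a = λ/μ = 1.9309; ρ = a/5 = 0.3862
P₀ = 0.144126 (from M/M/c formula)
C(c,a) = [a^c/(c!(1−ρ))]·P₀ = [26.83932/(120·0.6138)]·0.144126
= 0.36437·0.144126 = 0.052516

Final: 0.052516


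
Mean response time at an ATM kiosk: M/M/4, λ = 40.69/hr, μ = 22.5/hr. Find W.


a = 1.8084; ρ = 0.4521; P₀ = 0.160183
Lq = P₀·a^c·ρ/(c!(1−ρ)²) = 0.10752
Wq = Lq/λ = 0.10752/40.69 = 0.002642 hr
W = Wq + 1/μ = 0.002642 + 0.04444 = 0.04709 hr

Final: 0.04709 hr


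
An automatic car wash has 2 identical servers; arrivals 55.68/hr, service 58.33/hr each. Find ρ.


ρ = λ/(cμ) = 55.68/(2·58.33) = 55.68/116.66 = 0.4773

Final: 0.4773


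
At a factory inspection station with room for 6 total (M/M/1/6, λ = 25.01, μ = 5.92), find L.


ρ = 25.01/5.92 = 4.2247
L = ρ[1 − (K+1)ρ^K + Kρ^(K+1)] / [(1−ρ)(1−ρ^(K+1))]
Numerator: 4.2247·(1 − 7·5685.280674 + 6·24018.390145) = 440692.997900
Denominator: (-3.2247)·(-24017.390145) = 77447.969235
L = 440692.997900/77447.969235 = 5.6902

Final: 5.6902


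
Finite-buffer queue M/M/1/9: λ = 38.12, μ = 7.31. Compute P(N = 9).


ρ = λ/μ = 38.12/7.31 = 5.2148
P_K = (1−ρ)ρ^K/(1−ρ^(K+1)) = (-4.2148·2851803.745524)/(1 − 14871512.828917)
= -12019709.083393/-14871511.828917 = 0.808237

Final: 0.808237


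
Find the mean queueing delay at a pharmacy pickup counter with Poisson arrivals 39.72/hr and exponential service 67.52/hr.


ρ = 39.72/67.52 = 0.5883
Wq = ρ/(μ−λ) = 0.5883/(67.52 − 39.72) = 0.5883/27.80 = 0.02116 hr

Final: 0.02116 hr


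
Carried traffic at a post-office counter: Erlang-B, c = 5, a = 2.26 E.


B(5,2.26) = 0.052739 (Erlang-B)
Carried load = a(1 − B) = 2.26·(1 − 0.052739) = 2.26·0.947261 = 2.1408 E

Final: 2.1408 Erlangs


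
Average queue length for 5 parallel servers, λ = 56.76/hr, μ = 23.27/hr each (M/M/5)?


a = λ/μ = 2.4392; ρ = a/5 = 0.4878
P₀ = 0.085378
Lq = P₀·a^c·ρ / (c!·(1−ρ)²) = 0.085378·86.34357·0.4878/(120·0.26231)
= 0.11425

Final: 0.11425


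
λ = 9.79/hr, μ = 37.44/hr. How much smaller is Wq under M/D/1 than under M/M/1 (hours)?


ρ = 9.79/37.44 = 0.2615
Wq(M/M/1) = ρ/(μ−λ) = 0.2615/27.65 = 0.009457 hr
Wq(M/D/1) = ρ/(2(μ−λ)) = 0.004728 hr
Savings = 0.009457 − 0.004728 = 0.004728 hr

Final: 0.004728 hr


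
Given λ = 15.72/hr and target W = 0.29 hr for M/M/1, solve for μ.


W = 1/(μ−λ) ⇒ μ − λ = 1/W = 1/0.29 = 3.4483
μ = λ + 1/W = 15.72 + 3.4483 = 19.1683 per hr

Final: 19.1683 /hr


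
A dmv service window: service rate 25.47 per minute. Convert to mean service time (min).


Mean service time = 1/μ = 1/25.47 minute = 0.03926 minute
In minutes: 0.03926 × 1 = 0.03926 min

Final: 0.03926 min


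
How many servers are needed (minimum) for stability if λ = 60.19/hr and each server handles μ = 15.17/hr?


Stability requires cμ > λ ⇔ c > λ/μ.
λ/μ = 60.19/15.17 = 3.9677
Minimum integer c = ⌊3.9677⌋ + 1 = 4
Check: 4·15.17 = 60.68 > 60.19, while 3·15.17 = 45.51 ≤ 60.19

Final: 4 servers


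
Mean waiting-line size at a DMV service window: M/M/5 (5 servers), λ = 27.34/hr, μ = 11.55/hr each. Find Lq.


a = λ/μ = 2.3671; ρ = a/5 = 0.4734
P₀ = 0.092052
Lq = P₀·a^c·ρ / (c!·(1−ρ)²) = 0.092052·74.31605·0.4734/(120·0.27729)
= 0.09733

Final: 0.09733


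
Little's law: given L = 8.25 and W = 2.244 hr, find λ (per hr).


λ = L/W = 8.25/2.244 = 3.6765 /hr

Final: 3.6765 /hr


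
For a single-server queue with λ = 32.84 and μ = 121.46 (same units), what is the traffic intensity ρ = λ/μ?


ρ = λ/μ = 32.84/121.46 = 0.2704

Final: 0.2704


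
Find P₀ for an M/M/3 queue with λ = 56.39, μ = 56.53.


a = λ/μ = 56.39/56.53 = 0.9975; ρ = a/c = 0.3325
Σ_{k=0}^{2} a^k/k! (terms k=0..2) = 1.00000 + 0.99752 + 0.49753 = 2.49505
Tail: a^3/(3!(1−ρ)) = 0.99259/(6·0.6675) = 0.24784
P₀ = 1/(2.49505 + 0.24784) = 1/2.74289 = 0.364579

Final: 0.364579


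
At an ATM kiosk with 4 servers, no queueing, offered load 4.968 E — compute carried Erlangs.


B(4,4.968) = 0.395806 (Erlang-B)
Carried load = a(1 − B) = 4.968·(1 − 0.395806) = 4.968·0.604194 = 3.0016 E

Final: 3.0016 Erlangs


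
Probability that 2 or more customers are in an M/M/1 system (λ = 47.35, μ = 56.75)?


ρ = 47.35/56.75 = 0.8344
P(N ≥ n) = ρ^n = 0.8344^2 = 0.696159

Final: 0.696159


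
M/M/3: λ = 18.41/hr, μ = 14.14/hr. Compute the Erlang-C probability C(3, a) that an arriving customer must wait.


a = λ/μ = 1.3020; ρ = a/3 = 0.4340
P₀ = 0.263196 (from M/M/c formula)
C(c,a) = [a^c/(c!(1−ρ))]·P₀ = [2.20705/(6·0.5660)]·0.263196
= 0.64989·0.263196 = 0.171049

Final: 0.171049


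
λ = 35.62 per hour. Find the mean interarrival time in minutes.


Mean interarrival time = 1/λ = 1/35.62 hour = 0.02807 hour
In minutes: 0.02807 × 60 = 1.6844 min

Final: 1.6844 min


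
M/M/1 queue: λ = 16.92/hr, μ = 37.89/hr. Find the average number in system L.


ρ = λ/μ = 16.92/37.89 = 0.4466
L = ρ/(1−ρ) = 0.4466/(1 − 0.4466) = 0.4466/0.5534 = 0.8069

Final: 0.8069


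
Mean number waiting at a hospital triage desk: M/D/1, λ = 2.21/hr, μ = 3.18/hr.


ρ = 2.21/3.18 = 0.6950
M/D/1: Lq = ρ²/(2(1−ρ)) = 0.4830/(2·0.3050) = 0.79169

Final: 0.79169


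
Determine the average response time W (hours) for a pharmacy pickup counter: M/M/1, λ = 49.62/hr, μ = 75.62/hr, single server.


W = 1/(μ−λ) = 1/(75.62 − 49.62) = 1/26.00 = 0.03846 hr

Final: 0.03846 hr


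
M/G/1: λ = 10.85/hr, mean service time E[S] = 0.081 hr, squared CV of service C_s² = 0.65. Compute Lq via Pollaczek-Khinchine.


ρ = λ·E[S] = 10.85·0.081 = 0.8789
Lq = ρ²(1+C_s²)/(2(1−ρ)) = 0.7724·(1+0.65)/(2·0.1211)
= 0.7724·1.6500/0.2423 = 5.25969

Final: 5.25969


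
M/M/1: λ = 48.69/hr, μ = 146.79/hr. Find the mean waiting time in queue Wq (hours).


ρ = 48.69/146.79 = 0.3317
Wq = ρ/(μ−λ) = 0.3317/(146.79 − 48.69) = 0.3317/98.10 = 0.003381 hr

Final: 0.003381 hr


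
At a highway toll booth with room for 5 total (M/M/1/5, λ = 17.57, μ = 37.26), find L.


ρ = 17.57/37.26 = 0.4716
L = ρ[1 − (K+1)ρ^K + Kρ^(K+1)] / [(1−ρ)(1−ρ^(K+1))]
Numerator: 0.4716·(1 − 6·0.023315 + 5·0.010994) = 0.431507
Denominator: (0.5284)·(0.989006) = 0.522639
L = 0.431507/0.522639 = 0.8256

Final: 0.8256


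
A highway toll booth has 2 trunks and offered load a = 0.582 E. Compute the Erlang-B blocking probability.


B(c,a) = (a^c/c!) / Σ_{k=0}^{c} a^k/k!
a^2/2! = 0.169362
Σ terms (k=0..2): 1.00000 + 0.58200 + 0.16936 = 1.751362
B = 0.169362/1.751362 = 0.096703

Final: 0.096703


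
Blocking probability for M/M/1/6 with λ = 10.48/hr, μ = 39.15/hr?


ρ = λ/μ = 10.48/39.15 = 0.2677
P_K = (1−ρ)ρ^K/(1−ρ^(K+1)) = (0.7323·0.0003679)/(1 − 0.00009849)
= 0.0002694/0.999902 = 0.0002695

Final: 0.0002695


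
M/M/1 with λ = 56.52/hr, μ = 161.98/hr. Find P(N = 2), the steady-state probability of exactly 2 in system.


ρ = 56.52/161.98 = 0.3489
P_n = (1−ρ)·ρ^n = (1 − 0.3489)·0.3489^2 = 0.6511·0.121754 = 0.079270

Final: 0.079270


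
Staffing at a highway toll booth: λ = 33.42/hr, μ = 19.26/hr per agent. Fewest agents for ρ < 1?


Stability requires cμ > λ ⇔ c > λ/μ.
λ/μ = 33.42/19.26 = 1.7352
Minimum integer c = ⌊1.7352⌋ + 1 = 2
Check: 2·19.26 = 38.52 > 33.42, while 1·19.26 = 19.26 ≤ 33.42

Final: 2 servers


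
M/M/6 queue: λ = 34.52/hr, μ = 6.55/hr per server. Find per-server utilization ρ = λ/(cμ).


ρ = λ/(cμ) = 34.52/(6·6.55) = 34.52/39.30 = 0.8784

Final: 0.8784


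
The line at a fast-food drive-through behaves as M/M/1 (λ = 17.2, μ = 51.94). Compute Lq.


ρ = 17.2/51.94 = 0.3312
Lq = ρ²/(1−ρ) = 0.1097/0.6688 = 0.1640

Final: 0.1640


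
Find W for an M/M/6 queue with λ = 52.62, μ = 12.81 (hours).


a = 4.1077; ρ = 0.6846; P₀ = 0.014736
Lq = P₀·a^c·ρ/(c!(1−ρ)²) = 0.67676
Wq = Lq/λ = 0.67676/52.62 = 0.01286 hr
W = Wq + 1/μ = 0.01286 + 0.07806 = 0.09093 hr

Final: 0.09093 hr


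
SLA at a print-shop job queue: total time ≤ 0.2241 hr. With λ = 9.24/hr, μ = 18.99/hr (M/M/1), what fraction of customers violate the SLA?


W ~ Exponential(μ−λ) for M/M/1.
μ − λ = 18.99 − 9.24 = 9.7500
P(W > t) = e^{−(μ−λ)t} = e^{−2.1850} = 0.112481

Final: 0.112481


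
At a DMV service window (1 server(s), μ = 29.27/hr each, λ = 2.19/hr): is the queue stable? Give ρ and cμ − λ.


Total capacity cμ = 1·29.27 = 29.27/hr
ρ = λ/(cμ) = 2.19/29.27 = 0.07482
Stable ⇔ ρ < 1: YES
Spare capacity = cμ − λ = 29.27 − 2.19 = 27.08/hr

Final: ρ = 0.07482; stable; margin = 27.08/hr


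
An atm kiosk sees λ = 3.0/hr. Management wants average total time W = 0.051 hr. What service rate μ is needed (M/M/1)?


W = 1/(μ−λ) ⇒ μ − λ = 1/W = 1/0.051 = 19.6078
μ = λ + 1/W = 3.0 + 19.6078 = 22.6078 per hr

Final: 22.6078 /hr


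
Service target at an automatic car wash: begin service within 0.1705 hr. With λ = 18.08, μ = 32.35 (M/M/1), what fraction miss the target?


ρ = 18.08/32.35 = 0.5589
P(Wq > t) = ρ·e^{−(μ−λ)t} = 0.5589·e^{−2.4330}
= 0.5589·0.087770 = 0.049054

Final: 0.049054


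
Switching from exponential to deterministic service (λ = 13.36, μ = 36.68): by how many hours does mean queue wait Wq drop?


ρ = 13.36/36.68 = 0.3642
Wq(M/M/1) = ρ/(μ−λ) = 0.3642/23.32 = 0.01562 hr
Wq(M/D/1) = ρ/(2(μ−λ)) = 0.007809 hr
Savings = 0.01562 − 0.007809 = 0.007809 hr

Final: 0.007809 hr


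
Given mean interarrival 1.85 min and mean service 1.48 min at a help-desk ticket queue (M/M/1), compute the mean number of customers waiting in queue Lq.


λ = 60/1.85 = 32.4324 /hr
μ = 60/1.48 = 40.5405 /hr
ρ = λ/μ = 32.4324/40.5405 = 0.8000
Lq = ρ²/(1−ρ) = 0.6400/0.2000 = 3.2000

Final: 3.2000


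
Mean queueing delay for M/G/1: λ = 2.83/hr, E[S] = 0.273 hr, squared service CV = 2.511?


ρ = λ·E[S] = 2.83·0.273 = 0.7726
E[S²] = E[S]²(1+C_s²) = 0.273²·(1+2.511) = 0.261671
Wq = λ·E[S²]/(2(1−ρ)) = 2.83·0.261671/(2·0.2274) = 1.62818 hr

Final: 1.62818 hr


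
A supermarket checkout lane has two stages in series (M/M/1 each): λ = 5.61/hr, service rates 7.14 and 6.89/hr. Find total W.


Each node sees arrival rate λ = 5.61/hr (tandem ⇒ throughput preserved).
W₁ = 1/(μ₁−λ) = 1/(7.14−5.61) = 0.65359 hr
W₂ = 1/(μ₂−λ) = 1/(6.89−5.61) = 0.78125 hr
W_total = W₁ + W₂ = 0.65359 + 0.78125 = 1.43484 hr

Final: 1.43484 hr


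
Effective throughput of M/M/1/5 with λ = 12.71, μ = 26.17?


ρ = 0.4857; P_K = (1−ρ)ρ^5/(1−ρ^6) = 0.014083
λ_eff = λ(1 − P_K) = 12.71·(1 − 0.014083) = 12.71·0.985917 = 12.5310 /hr

Final: 12.5310 /hr


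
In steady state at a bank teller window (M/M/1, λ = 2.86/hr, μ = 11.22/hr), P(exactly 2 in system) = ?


ρ = 2.86/11.22 = 0.2549
P_n = (1−ρ)·ρ^n = (1 − 0.2549)·0.2549^2 = 0.7451·0.064975 = 0.048413

Final: 0.048413


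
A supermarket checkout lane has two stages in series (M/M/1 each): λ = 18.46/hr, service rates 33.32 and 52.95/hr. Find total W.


Each node sees arrival rate λ = 18.46/hr (tandem ⇒ throughput preserved).
W₁ = 1/(μ₁−λ) = 1/(33.32−18.46) = 0.06729 hr
W₂ = 1/(μ₂−λ) = 1/(52.95−18.46) = 0.02899 hr
W_total = W₁ + W₂ = 0.06729 + 0.02899 = 0.09629 hr

Final: 0.09629 hr


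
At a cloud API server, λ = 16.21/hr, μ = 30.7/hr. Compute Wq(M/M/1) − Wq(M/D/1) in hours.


ρ = 16.21/30.7 = 0.5280
Wq(M/M/1) = ρ/(μ−λ) = 0.5280/14.49 = 0.03644 hr
Wq(M/D/1) = ρ/(2(μ−λ)) = 0.01822 hr
Savings = 0.03644 − 0.01822 = 0.01822 hr

Final: 0.01822 hr


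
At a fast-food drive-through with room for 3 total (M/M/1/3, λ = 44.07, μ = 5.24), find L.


ρ = 44.07/5.24 = 8.4103
L = ρ[1 − (K+1)ρ^K + Kρ^(K+1)] / [(1−ρ)(1−ρ^(K+1))]
Numerator: 8.4103·(1 − 4·594.888112 + 3·5003.190671) = 106230.731325
Denominator: (-7.4103)·(-5002.190671) = 37067.760258
L = 106230.731325/37067.760258 = 2.8659

Final: 2.8659


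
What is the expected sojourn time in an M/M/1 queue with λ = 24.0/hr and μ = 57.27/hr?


W = 1/(μ−λ) = 1/(57.27 − 24.0) = 1/33.27 = 0.03006 hr

Final: 0.03006 hr


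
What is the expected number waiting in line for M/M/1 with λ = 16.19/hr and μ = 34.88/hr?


ρ = 16.19/34.88 = 0.4642
Lq = ρ²/(1−ρ) = 0.2154/0.5358 = 0.4021

Final: 0.4021


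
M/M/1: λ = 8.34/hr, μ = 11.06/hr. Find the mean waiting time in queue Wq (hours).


ρ = 8.34/11.06 = 0.7541
Wq = ρ/(μ−λ) = 0.7541/(11.06 − 8.34) = 0.7541/2.72 = 0.2772 hr

Final: 0.2772 hr


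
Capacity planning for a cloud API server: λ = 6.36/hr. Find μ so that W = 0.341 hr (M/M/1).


W = 1/(μ−λ) ⇒ μ − λ = 1/W = 1/0.341 = 2.9326
μ = λ + 1/W = 6.36 + 2.9326 = 9.2926 per hr

Final: 9.2926 /hr


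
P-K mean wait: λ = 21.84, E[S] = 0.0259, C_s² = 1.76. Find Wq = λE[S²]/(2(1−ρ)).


ρ = λ·E[S] = 21.84·0.0259 = 0.5657
E[S²] = E[S]²(1+C_s²) = 0.0259²·(1+1.76) = 0.001851
Wq = λ·E[S²]/(2(1−ρ)) = 21.84·0.001851/(2·0.4343) = 0.04655 hr

Final: 0.04655 hr


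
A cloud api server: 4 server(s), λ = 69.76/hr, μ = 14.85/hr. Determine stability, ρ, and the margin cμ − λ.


Total capacity cμ = 4·14.85 = 59.40/hr
ρ = λ/(cμ) = 69.76/59.40 = 1.1744
Stable ⇔ ρ < 1: NO
Spare capacity = cμ − λ = 59.40 − 69.76 = -10.36/hr

Final: ρ = 1.1744; unstable; margin = -10.36/hr


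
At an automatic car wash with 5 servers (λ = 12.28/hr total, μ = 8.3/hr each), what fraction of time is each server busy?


ρ = λ/(cμ) = 12.28/(5·8.3) = 12.28/41.50 = 0.2959

Final: 0.2959


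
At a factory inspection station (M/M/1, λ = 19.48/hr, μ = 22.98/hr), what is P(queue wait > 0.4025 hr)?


ρ = 19.48/22.98 = 0.8477
P(Wq > t) = ρ·e^{−(μ−λ)t} = 0.8477·e^{−1.4088}
= 0.8477·0.244449 = 0.207218

Final: 0.207218


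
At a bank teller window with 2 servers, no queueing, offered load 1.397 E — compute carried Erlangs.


B(2,1.397) = 0.289315 (Erlang-B)
Carried load = a(1 − B) = 1.397·(1 − 0.289315) = 1.397·0.710685 = 0.9928 E

Final: 0.9928 Erlangs


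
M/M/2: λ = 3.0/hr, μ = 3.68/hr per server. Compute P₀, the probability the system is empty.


a = λ/μ = 3.0/3.68 = 0.8152; ρ = a/c = 0.4076
Σ_{k=0}^{1} a^k/k! (terms k=0..1) = 1.00000 + 0.81522 = 1.81522
Tail: a^2/(2!(1−ρ)) = 0.66458/(2·0.5924) = 0.56093
P₀ = 1/(1.81522 + 0.56093) = 1/2.37615 = 0.420849

Final: 0.420849


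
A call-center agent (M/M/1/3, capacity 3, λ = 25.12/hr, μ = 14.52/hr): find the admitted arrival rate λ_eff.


ρ = 1.7300; P_K = (1−ρ)ρ^3/(1−ρ^4) = 0.475000
λ_eff = λ(1 − P_K) = 25.12·(1 − 0.475000) = 25.12·0.525000 = 13.1880 /hr

Final: 13.1880 /hr


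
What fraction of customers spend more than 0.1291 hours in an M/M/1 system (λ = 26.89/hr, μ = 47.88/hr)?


W ~ Exponential(μ−λ) for M/M/1.
μ − λ = 47.88 − 26.89 = 20.9900
P(W > t) = e^{−(μ−λ)t} = e^{−2.7098} = 0.066550

Final: 0.066550


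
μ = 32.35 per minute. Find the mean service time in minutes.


Mean service time = 1/μ = 1/32.35 minute = 0.03091 minute
In minutes: 0.03091 × 1 = 0.03091 min

Final: 0.03091 min


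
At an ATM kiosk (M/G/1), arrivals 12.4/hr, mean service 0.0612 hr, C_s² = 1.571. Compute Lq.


ρ = λ·E[S] = 12.4·0.0612 = 0.7589
Lq = ρ²(1+C_s²)/(2(1−ρ)) = 0.5759·(1+1.571)/(2·0.2411)
= 0.5759·2.5710/0.4822 = 3.07033

Final: 3.07033


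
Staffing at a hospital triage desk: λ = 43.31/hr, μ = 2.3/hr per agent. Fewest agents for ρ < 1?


Stability requires cμ > λ ⇔ c > λ/μ.
λ/μ = 43.31/2.3 = 18.8304
Minimum integer c = ⌊18.8304⌋ + 1 = 19
Check: 19·2.3 = 43.70 > 43.31, while 18·2.3 = 41.40 ≤ 43.31

Final: 19 servers


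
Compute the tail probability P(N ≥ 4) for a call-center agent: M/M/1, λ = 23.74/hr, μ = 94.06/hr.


ρ = 23.74/94.06 = 0.2524
P(N ≥ n) = ρ^n = 0.2524^4 = 0.004058

Final: 0.004058


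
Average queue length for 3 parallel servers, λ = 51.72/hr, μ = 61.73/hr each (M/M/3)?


a = λ/μ = 0.8378; ρ = a/3 = 0.2793
P₀ = 0.430137
Lq = P₀·a^c·ρ / (c!·(1−ρ)²) = 0.430137·0.58815·0.2793/(6·0.51944)
= 0.02267

Final: 0.02267


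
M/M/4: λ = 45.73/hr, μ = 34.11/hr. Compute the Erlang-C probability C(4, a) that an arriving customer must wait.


a = λ/μ = 1.3407; ρ = a/4 = 0.3352
P₀ = 0.260184 (from M/M/c formula)
C(c,a) = [a^c/(c!(1−ρ))]·P₀ = [3.23056/(24·0.6648)]·0.260184
= 0.20247·0.260184 = 0.052679

Final: 0.052679


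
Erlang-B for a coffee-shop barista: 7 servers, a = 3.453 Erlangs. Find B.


B(c,a) = (a^c/c!) / Σ_{k=0}^{c} a^k/k!
a^7/7! = 1.161303
Σ terms (k=0..7): 1.00000 + 3.45300 + 5.96160 + 6.86181 + 5.92345 + 4.09074 + 2.35422 + 1.16130 = 30.806126
B = 1.161303/30.806126 = 0.037697

Final: 0.037697


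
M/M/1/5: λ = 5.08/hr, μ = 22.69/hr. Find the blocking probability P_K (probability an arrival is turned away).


ρ = λ/μ = 5.08/22.69 = 0.2239
P_K = (1−ρ)ρ^K/(1−ρ^(K+1)) = (0.7761·0.0005625)/(1 − 0.0001259)
= 0.0004366/0.999874 = 0.0004366

Final: 0.0004366


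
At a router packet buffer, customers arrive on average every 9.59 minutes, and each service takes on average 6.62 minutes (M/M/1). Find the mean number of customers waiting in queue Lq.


λ = 60/9.59 = 6.2565 /hr
μ = 60/6.62 = 9.0634 /hr
ρ = λ/μ = 6.2565/9.0634 = 0.6903
Lq = ρ²/(1−ρ) = 0.4765/0.3097 = 1.5387

Final: 1.5387


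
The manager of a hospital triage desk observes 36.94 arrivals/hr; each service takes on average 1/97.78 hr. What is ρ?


ρ = λ/μ = 36.94/97.78 = 0.3778

Final: 0.3778


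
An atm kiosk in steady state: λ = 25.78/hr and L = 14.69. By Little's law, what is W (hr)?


W = L/λ = 14.69/25.78 = 0.5698 hr

Final: 0.5698 hr


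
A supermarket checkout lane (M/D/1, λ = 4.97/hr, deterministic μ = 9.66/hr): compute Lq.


ρ = 4.97/9.66 = 0.5145
M/D/1: Lq = ρ²/(2(1−ρ)) = 0.2647/(2·0.4855) = 0.27260

Final: 0.27260


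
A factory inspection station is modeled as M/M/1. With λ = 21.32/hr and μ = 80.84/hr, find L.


ρ = λ/μ = 21.32/80.84 = 0.2637
L = ρ/(1−ρ) = 0.2637/(1 − 0.2637) = 0.2637/0.7363 = 0.3582

Final: 0.3582


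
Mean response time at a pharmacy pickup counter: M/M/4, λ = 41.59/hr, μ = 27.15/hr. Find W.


a = 1.5319; ρ = 0.3830; P₀ = 0.213853
Lq = P₀·a^c·ρ/(c!(1−ρ)²) = 0.04935
Wq = Lq/λ = 0.04935/41.59 = 0.001187 hr
W = Wq + 1/μ = 0.001187 + 0.03683 = 0.03802 hr

Final: 0.03802 hr


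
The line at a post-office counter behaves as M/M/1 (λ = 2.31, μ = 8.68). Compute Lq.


ρ = 2.31/8.68 = 0.2661
Lq = ρ²/(1−ρ) = 0.07082/0.7339 = 0.09651

Final: 0.09651


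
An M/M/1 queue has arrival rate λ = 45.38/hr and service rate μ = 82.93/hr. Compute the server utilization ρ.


ρ = λ/μ = 45.38/82.93 = 0.5472

Final: 0.5472


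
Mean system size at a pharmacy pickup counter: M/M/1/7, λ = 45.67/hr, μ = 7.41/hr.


ρ = 45.67/7.41 = 6.1633
L = ρ[1 − (K+1)ρ^K + Kρ^(K+1)] / [(1−ρ)(1−ρ^(K+1))]
Numerator: 6.1633·(1 − 8·337823.319769 + 7·2082104.050455) = 73171492.773131
Denominator: (-5.1633)·(-2082103.050455) = 10750507.788178
L = 73171492.773131/10750507.788178 = 6.8063

Final: 6.8063


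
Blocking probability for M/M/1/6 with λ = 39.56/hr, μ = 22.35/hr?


ρ = λ/μ = 39.56/22.35 = 1.7700
P_K = (1−ρ)ρ^K/(1−ρ^(K+1)) = (-0.7700·30.751941)/(1 − 54.431624)
= -23.679683/-53.431624 = 0.443177

Final: 0.443177
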